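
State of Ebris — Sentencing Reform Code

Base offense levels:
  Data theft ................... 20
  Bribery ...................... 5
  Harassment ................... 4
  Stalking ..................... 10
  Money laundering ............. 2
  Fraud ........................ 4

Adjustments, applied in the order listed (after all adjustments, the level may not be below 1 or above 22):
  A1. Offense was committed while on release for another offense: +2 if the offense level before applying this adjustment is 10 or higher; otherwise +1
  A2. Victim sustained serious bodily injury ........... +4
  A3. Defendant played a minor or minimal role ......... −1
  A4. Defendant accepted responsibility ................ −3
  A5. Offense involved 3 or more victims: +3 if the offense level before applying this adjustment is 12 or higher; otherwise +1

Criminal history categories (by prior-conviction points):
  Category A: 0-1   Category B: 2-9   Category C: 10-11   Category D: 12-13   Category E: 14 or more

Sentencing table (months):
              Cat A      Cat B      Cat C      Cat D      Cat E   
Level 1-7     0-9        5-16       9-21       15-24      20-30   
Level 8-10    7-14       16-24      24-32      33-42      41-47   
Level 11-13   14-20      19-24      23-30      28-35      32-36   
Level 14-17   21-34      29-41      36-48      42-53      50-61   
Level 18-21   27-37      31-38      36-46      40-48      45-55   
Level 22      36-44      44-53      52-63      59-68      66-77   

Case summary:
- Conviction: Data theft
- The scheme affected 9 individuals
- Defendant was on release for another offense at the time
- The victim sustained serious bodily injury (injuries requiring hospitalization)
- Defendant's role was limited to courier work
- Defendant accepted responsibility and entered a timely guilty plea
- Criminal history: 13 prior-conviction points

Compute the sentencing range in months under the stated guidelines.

59-68 months

Base offense level for data theft: 20.
A1 applies (level before this adjustment is 20 ≥ 10, so +2): 20 + 2 = 22.
A2 applies: 22 + 4 = 26.
A3 applies: 26 − 1 = 25.
A4 applies: 25 − 3 = 22.
A5 applies (level before this adjustment is 22 ≥ 12, so +3): 22 + 3 = 25.
Level 25 exceeds the maximum of 22; capped at 22.
Final offense level: 22.
Criminal history: 13 prior points → Category D (12-13).
Level 22 falls in the 22 band.
Grid: Level 22 × Category D = 59-68 months.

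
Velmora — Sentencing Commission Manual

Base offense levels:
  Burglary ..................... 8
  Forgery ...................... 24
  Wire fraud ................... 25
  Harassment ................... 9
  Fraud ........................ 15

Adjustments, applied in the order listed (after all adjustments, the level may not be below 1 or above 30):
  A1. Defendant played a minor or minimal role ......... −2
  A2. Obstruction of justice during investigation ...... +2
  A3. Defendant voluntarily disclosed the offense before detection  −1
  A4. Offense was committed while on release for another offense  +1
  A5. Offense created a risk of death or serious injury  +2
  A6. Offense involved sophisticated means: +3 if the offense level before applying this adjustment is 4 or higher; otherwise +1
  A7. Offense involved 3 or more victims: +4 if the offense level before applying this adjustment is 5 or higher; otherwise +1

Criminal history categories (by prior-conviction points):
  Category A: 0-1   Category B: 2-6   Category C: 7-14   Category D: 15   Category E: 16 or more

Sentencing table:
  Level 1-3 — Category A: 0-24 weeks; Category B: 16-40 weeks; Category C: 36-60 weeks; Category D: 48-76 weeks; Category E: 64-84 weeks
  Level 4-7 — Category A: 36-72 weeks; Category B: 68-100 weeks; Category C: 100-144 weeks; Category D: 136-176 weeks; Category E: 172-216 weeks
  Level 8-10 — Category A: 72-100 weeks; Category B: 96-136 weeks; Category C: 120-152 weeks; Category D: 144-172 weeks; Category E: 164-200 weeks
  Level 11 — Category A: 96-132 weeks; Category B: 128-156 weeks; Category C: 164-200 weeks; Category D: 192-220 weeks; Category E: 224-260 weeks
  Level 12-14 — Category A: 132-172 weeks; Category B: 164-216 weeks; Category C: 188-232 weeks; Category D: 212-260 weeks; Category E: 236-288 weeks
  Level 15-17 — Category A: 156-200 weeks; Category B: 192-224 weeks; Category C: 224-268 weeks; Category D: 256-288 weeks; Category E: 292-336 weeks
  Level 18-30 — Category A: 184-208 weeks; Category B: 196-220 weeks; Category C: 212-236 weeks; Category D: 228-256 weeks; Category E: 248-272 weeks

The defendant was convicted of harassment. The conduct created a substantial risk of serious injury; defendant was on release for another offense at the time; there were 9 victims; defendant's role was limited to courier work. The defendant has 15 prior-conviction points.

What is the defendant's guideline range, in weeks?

Base offense level for harassment: 9.
A1 applies: 9 − 2 = 7.
A2 does not apply.
A3 does not apply.
A4 applies: 7 + 1 = 8.
A5 applies: 8 + 2 = 10.
A6 does not apply.
A7 applies (level before this adjustment is 10 ≥ 5, so +4): 10 + 4 = 14.
Final offense level: 14.
Criminal history: 15 prior points → Category D (15).
Level 14 falls in the 12-14 band.
Grid: Level 12-14 × Category D = 212-260 weeks.

212-260 weeks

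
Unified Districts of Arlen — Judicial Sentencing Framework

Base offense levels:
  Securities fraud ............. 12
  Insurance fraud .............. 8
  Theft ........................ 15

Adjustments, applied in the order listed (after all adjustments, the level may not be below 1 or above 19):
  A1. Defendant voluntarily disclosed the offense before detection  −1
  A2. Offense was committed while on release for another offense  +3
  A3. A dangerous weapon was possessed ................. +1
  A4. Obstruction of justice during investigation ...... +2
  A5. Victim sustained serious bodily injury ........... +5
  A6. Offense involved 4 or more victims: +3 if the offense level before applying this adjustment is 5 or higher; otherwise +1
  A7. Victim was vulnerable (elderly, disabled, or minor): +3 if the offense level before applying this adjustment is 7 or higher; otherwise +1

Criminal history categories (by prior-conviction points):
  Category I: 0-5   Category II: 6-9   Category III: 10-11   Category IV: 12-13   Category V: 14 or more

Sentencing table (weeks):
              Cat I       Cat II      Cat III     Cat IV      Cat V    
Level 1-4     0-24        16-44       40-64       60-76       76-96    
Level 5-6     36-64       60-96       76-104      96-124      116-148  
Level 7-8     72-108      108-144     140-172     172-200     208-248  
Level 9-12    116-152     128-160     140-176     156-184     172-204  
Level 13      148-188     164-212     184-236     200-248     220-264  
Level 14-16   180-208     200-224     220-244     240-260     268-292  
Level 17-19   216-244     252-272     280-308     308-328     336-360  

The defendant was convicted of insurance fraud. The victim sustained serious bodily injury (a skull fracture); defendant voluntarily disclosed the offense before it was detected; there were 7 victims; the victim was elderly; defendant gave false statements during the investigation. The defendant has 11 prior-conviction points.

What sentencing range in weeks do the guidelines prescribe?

Base offense level for insurance fraud: 8.
A1 applies: 8 − 1 = 7.
A4 applies: 7 + 2 = 9.
A5 applies: 9 + 5 = 14.
A6 applies (level before this adjustment is 14 ≥ 5, so +3): 14 + 3 = 17.
A7 applies (level before this adjustment is 17 ≥ 7, so +3): 17 + 3 = 20.
Level 20 exceeds the maximum of 19; capped at 19.
Final offense level: 19.
Criminal history: 11 prior points → Category III (10-11).
Level 19 falls in the 17-19 band.
Grid: Level 17-19 × Category III = 280-308 weeks.

280-308 weeks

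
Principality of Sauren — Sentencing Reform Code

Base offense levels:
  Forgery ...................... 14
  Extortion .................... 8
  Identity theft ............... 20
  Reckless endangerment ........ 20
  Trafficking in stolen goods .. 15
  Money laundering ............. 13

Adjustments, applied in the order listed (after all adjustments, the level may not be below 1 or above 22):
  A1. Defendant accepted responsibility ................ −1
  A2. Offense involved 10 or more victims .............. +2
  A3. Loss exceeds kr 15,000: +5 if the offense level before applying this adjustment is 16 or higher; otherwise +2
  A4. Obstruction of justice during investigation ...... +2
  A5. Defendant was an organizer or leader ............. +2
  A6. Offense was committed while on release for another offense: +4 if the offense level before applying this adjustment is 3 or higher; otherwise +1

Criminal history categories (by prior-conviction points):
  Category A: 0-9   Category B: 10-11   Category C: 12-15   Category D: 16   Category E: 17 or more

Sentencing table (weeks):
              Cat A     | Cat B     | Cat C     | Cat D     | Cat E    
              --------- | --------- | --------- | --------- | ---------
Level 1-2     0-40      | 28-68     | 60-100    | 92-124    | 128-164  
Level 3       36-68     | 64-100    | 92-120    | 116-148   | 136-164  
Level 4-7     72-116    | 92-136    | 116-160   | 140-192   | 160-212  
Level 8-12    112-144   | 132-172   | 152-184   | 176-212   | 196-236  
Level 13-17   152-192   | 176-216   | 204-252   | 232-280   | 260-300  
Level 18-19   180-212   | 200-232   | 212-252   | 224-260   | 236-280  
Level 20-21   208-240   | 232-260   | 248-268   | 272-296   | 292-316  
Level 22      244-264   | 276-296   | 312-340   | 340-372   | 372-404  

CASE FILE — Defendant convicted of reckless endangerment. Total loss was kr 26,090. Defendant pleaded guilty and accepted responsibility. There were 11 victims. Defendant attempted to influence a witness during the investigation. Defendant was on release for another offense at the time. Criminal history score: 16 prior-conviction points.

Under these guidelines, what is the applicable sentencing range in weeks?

340-372 weeks

Base offense level for reckless endangerment: 20.
A1 applies: 20 − 1 = 19.
A2 applies: 19 + 2 = 21.
A3 applies (level before this adjustment is 21 ≥ 16, so +5): 21 + 5 = 26.
A4 applies: 26 + 2 = 28.
A5 does not apply.
A6 applies (level before this adjustment is 28 ≥ 3, so +4): 28 + 4 = 32.
Level 32 exceeds the maximum of 22; capped at 22.
Final offense level: 22.
Criminal history: 16 prior points → Category D (16).
Level 22 falls in the 22 band.
Grid: Level 22 × Category D = 340-372 weeks.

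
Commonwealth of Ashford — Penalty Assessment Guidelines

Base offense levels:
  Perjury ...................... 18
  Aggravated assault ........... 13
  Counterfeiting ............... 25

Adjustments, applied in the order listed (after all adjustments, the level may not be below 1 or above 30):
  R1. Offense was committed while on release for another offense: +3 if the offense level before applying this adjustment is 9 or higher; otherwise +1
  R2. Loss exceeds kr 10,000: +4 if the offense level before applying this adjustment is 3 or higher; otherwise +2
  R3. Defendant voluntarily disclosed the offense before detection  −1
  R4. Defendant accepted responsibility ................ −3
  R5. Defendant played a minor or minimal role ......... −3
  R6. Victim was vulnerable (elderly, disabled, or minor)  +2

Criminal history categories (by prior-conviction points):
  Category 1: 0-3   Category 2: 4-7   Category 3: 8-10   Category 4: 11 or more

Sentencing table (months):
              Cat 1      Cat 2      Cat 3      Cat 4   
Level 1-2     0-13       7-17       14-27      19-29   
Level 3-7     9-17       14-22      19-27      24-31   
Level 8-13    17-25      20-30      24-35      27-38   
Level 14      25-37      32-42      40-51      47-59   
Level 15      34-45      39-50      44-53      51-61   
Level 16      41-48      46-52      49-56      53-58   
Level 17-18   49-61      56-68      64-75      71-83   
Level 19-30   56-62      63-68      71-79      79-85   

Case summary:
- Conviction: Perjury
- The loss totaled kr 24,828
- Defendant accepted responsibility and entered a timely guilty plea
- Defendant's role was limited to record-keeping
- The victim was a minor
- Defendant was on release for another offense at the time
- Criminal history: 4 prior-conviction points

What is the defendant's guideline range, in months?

Base offense level for perjury: 18.
R1 applies (level before this adjustment is 18 ≥ 9, so +3): 18 + 3 = 21.
R2 applies (level before this adjustment is 21 ≥ 3, so +4): 21 + 4 = 25.
R3 does not apply.
R4 applies: 25 − 3 = 22.
R5 applies: 22 − 3 = 19.
R6 applies: 19 + 2 = 21.
Final offense level: 21.
Criminal history: 4 prior points → Category 2 (4-7).
Level 21 falls in the 19-30 band.
Grid: Level 19-30 × Category 2 = 63-68 months.

63-68 months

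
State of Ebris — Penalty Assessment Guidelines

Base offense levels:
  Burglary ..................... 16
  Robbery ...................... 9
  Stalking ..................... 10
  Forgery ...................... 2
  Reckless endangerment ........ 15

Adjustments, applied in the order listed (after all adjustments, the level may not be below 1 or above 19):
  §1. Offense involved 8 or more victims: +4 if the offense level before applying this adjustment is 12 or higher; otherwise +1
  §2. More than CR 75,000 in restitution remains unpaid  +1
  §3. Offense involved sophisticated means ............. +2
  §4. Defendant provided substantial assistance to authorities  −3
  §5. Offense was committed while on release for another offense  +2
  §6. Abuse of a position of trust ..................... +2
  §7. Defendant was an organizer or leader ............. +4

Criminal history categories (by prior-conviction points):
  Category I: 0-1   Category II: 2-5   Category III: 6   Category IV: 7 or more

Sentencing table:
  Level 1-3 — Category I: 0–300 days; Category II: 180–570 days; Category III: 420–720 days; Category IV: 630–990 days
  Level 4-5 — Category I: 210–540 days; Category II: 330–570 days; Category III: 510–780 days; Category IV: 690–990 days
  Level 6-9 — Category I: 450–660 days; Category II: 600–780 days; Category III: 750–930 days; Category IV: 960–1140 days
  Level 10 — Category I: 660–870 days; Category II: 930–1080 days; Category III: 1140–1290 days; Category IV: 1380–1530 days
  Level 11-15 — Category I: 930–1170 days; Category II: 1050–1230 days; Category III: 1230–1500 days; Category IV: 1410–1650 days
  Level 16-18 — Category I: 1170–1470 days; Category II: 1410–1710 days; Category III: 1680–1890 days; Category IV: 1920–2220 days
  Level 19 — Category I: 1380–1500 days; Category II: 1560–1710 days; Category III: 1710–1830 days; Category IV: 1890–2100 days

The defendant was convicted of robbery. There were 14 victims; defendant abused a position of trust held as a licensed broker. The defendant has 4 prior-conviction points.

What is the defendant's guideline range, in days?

Base offense level for robbery: 9.
§1 applies (level before this adjustment is 9 < 12, so +1): 9 + 1 = 10.
§2 does not apply.
§3 does not apply.
§6 applies: 10 + 2 = 12.
Final offense level: 12.
Criminal history: 4 prior points → Category II (2-5).
Level 12 falls in the 11-15 band.
Grid: Level 11-15 × Category II = 1050-1230 days.

1050-1230 days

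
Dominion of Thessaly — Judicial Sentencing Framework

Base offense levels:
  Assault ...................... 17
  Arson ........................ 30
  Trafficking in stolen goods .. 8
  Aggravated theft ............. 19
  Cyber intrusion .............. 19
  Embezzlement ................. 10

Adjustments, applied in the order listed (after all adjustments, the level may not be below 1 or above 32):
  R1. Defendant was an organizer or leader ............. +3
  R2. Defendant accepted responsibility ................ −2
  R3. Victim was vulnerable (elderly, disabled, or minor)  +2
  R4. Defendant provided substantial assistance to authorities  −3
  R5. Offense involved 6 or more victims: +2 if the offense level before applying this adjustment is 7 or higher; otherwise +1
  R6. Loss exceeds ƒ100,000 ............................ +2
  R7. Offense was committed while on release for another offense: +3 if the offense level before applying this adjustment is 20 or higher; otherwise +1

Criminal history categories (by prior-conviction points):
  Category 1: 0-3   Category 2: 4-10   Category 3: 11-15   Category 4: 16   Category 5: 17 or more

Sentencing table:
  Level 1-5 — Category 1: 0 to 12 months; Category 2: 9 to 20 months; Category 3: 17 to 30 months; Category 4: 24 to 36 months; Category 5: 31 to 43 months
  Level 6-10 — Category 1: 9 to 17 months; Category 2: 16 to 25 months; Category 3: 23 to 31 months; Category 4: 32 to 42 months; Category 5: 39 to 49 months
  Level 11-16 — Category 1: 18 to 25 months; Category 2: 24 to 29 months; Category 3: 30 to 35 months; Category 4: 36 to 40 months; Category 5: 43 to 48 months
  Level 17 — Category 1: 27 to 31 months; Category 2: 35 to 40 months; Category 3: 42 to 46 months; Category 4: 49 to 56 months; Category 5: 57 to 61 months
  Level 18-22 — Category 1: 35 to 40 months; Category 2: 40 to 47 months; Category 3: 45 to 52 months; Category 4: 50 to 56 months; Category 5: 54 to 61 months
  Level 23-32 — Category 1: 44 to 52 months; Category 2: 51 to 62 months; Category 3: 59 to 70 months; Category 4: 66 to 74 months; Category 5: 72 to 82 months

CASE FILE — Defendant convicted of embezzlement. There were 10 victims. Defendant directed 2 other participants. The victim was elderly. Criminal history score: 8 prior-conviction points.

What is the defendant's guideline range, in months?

Base offense level for embezzlement: 10.
R1 applies: 10 + 3 = 13.
R3 applies: 13 + 2 = 15.
R4 does not apply.
R5 applies (level before this adjustment is 15 ≥ 7, so +2): 15 + 2 = 17.
R6 does not apply.
Final offense level: 17.
Criminal history: 8 prior points → Category 2 (4-10).
Level 17 falls in the 17 band.
Grid: Level 17 × Category 2 = 35-40 months.

35-40 months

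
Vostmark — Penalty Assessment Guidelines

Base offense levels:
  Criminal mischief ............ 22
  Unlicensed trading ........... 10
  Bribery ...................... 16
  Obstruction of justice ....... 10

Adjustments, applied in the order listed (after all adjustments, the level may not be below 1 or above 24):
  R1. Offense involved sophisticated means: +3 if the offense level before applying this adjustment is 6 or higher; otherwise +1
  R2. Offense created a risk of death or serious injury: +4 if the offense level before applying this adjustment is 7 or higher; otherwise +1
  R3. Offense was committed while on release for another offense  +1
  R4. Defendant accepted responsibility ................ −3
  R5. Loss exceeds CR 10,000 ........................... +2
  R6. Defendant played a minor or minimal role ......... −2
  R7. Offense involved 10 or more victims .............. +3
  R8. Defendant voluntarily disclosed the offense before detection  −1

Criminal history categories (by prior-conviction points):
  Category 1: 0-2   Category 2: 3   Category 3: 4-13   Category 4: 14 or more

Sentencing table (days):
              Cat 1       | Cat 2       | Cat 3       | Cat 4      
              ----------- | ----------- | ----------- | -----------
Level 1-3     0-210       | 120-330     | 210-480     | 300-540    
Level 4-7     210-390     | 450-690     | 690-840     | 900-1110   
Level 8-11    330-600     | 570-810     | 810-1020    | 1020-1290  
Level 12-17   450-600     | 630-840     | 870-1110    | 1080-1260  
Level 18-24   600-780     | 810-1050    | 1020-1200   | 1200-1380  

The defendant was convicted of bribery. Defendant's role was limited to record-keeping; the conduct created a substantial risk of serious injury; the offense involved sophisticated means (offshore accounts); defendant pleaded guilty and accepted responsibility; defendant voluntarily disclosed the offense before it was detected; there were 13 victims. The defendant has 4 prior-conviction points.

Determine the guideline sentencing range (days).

Base offense level for bribery: 16.
R1 applies (level before this adjustment is 16 ≥ 6, so +3): 16 + 3 = 19.
R2 applies (level before this adjustment is 19 ≥ 7, so +4): 19 + 4 = 23.
R3 does not apply.
R4 applies: 23 − 3 = 20.
R6 applies: 20 − 2 = 18.
R7 applies: 18 + 3 = 21.
R8 applies: 21 − 1 = 20.
Final offense level: 20.
Criminal history: 4 prior points → Category 3 (4-13).
Level 20 falls in the 18-24 band.
Grid: Level 18-24 × Category 3 = 1020-1200 days.

1020-1200 days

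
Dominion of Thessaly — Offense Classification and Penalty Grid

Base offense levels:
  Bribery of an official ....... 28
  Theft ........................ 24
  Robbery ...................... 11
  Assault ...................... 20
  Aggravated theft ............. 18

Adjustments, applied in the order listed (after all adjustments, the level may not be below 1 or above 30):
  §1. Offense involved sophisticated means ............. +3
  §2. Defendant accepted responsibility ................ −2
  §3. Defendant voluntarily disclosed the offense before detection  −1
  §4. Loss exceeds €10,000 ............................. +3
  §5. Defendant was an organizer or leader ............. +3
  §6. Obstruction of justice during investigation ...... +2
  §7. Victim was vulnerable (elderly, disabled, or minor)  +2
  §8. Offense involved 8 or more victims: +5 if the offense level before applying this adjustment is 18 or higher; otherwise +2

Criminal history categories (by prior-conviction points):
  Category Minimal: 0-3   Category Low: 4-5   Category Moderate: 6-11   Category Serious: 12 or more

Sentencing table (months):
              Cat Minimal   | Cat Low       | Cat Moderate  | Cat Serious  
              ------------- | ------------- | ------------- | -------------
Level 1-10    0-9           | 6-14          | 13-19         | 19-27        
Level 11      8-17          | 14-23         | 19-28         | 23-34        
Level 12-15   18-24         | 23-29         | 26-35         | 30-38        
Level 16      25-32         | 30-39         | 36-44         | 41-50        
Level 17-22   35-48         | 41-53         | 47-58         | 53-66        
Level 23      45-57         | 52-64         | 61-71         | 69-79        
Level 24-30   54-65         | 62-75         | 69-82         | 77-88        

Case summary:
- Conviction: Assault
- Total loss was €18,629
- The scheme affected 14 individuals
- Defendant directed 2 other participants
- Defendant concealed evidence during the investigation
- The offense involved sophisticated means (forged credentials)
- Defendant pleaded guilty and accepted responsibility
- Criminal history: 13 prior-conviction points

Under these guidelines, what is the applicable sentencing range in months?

Base offense level for assault: 20.
§1 applies: 20 + 3 = 23.
§2 applies: 23 − 2 = 21.
§3 does not apply.
§4 applies: 21 + 3 = 24.
§5 applies: 24 + 3 = 27.
§6 applies: 27 + 2 = 29.
§8 applies (level before this adjustment is 29 ≥ 18, so +5): 29 + 5 = 34.
Level 34 exceeds the maximum of 30; capped at 30.
Final offense level: 30.
Criminal history: 13 prior points → Category Serious (12+).
Level 30 falls in the 24-30 band.
Grid: Level 24-30 × Category Serious = 77-88 months.

77-88 months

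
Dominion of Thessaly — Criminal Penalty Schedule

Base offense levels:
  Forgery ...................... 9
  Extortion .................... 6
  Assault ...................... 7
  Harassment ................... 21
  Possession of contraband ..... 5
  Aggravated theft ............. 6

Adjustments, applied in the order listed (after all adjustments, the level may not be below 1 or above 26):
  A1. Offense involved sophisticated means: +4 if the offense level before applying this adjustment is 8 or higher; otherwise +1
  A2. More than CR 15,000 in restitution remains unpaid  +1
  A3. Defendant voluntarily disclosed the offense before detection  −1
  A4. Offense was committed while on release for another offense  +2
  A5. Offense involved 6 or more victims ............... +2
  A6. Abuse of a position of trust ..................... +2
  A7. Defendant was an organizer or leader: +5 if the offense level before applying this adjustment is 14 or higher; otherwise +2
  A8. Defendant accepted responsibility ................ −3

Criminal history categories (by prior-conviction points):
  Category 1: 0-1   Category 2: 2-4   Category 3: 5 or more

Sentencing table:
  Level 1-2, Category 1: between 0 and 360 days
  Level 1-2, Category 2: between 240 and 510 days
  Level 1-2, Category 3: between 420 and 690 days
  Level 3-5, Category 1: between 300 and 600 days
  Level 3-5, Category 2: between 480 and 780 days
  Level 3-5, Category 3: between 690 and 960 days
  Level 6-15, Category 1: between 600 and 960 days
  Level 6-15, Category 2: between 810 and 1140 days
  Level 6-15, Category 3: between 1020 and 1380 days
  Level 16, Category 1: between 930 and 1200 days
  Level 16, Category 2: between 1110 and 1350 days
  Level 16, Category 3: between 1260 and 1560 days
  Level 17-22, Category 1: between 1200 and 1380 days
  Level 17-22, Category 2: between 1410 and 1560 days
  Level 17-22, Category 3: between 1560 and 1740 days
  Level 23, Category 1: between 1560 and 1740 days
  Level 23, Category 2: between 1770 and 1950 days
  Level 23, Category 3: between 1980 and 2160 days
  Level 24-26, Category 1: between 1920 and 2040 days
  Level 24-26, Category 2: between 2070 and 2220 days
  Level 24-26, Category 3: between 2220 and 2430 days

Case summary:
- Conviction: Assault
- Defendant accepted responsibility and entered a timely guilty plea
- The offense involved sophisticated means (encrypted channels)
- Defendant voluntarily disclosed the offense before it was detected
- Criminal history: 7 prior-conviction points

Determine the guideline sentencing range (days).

Base offense level for assault: 7.
A1 applies (level before this adjustment is 7 < 8, so +1): 7 + 1 = 8.
A3 applies: 8 − 1 = 7.
A5 does not apply.
A8 applies: 7 − 3 = 4.
Final offense level: 4.
Criminal history: 7 prior points → Category 3 (5+).
Level 4 falls in the 3-5 band.
Grid: Level 3-5 × Category 3 = 690-960 days.

690-960 days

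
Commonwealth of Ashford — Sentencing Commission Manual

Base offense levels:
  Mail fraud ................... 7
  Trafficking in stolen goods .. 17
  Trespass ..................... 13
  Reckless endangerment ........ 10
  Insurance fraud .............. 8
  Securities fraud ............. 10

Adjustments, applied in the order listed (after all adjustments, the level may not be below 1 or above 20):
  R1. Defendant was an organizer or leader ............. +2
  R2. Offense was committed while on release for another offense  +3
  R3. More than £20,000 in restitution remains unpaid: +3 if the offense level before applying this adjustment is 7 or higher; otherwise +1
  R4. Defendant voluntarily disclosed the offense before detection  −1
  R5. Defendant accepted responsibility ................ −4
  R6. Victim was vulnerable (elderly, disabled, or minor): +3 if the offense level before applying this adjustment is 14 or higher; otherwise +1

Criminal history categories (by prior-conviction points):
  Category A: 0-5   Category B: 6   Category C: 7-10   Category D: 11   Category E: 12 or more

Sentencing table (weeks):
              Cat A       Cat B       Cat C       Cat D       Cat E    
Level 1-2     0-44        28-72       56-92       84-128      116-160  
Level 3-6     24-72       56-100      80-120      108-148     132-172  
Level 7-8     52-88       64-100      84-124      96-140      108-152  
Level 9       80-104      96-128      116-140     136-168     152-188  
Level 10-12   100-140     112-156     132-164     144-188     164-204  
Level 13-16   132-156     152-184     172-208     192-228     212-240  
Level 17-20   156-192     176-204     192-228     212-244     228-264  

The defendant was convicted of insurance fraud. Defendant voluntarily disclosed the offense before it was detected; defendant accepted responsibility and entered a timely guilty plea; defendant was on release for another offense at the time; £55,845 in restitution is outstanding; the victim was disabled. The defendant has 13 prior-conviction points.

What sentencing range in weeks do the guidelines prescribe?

Base offense level for insurance fraud: 8.
R1 does not apply.
R2 applies: 8 + 3 = 11.
R3 applies (level before this adjustment is 11 ≥ 7, so +3): 11 + 3 = 14.
R4 applies: 14 − 1 = 13.
R5 applies: 13 − 4 = 9.
R6 applies (level before this adjustment is 9 < 14, so +1): 9 + 1 = 10.
Final offense level: 10.
Criminal history: 13 prior points → Category E (12+).
Level 10 falls in the 10-12 band.
Grid: Level 10-12 × Category E = 164-204 weeks.

164-204 weeks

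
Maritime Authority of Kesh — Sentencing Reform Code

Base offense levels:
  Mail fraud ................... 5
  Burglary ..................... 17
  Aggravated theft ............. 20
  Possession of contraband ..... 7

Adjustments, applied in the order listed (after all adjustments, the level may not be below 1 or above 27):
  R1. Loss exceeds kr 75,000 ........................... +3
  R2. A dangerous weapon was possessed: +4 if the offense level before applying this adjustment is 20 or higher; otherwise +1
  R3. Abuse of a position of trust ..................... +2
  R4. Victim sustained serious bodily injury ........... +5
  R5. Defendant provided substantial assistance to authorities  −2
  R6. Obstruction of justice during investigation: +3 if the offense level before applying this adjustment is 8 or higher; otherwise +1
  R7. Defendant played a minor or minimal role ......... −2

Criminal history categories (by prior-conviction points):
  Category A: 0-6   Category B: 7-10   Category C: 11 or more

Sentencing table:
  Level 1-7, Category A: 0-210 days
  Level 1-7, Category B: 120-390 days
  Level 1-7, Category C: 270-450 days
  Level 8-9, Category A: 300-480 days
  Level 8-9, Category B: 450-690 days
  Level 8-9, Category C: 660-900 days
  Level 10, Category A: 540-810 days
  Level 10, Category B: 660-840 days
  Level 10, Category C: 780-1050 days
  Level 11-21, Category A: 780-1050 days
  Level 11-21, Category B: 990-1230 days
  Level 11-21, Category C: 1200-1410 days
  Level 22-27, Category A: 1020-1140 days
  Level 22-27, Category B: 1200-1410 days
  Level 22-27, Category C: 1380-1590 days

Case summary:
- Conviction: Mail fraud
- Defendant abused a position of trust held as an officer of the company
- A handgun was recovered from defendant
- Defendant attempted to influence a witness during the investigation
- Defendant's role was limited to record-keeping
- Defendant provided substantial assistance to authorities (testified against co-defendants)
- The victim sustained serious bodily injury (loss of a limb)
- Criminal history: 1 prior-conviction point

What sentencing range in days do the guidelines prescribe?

780-1050 days

Base offense level for mail fraud: 5.
R2 applies (level before this adjustment is 5 < 20, so +1): 5 + 1 = 6.
R3 applies: 6 + 2 = 8.
R4 applies: 8 + 5 = 13.
R5 applies: 13 − 2 = 11.
R6 applies (level before this adjustment is 11 ≥ 8, so +3): 11 + 3 = 14.
R7 applies: 14 − 2 = 12.
Final offense level: 12.
Criminal history: 1 prior point → Category A (0-6).
Level 12 falls in the 11-21 band.
Grid: Level 11-21 × Category A = 780-1050 days.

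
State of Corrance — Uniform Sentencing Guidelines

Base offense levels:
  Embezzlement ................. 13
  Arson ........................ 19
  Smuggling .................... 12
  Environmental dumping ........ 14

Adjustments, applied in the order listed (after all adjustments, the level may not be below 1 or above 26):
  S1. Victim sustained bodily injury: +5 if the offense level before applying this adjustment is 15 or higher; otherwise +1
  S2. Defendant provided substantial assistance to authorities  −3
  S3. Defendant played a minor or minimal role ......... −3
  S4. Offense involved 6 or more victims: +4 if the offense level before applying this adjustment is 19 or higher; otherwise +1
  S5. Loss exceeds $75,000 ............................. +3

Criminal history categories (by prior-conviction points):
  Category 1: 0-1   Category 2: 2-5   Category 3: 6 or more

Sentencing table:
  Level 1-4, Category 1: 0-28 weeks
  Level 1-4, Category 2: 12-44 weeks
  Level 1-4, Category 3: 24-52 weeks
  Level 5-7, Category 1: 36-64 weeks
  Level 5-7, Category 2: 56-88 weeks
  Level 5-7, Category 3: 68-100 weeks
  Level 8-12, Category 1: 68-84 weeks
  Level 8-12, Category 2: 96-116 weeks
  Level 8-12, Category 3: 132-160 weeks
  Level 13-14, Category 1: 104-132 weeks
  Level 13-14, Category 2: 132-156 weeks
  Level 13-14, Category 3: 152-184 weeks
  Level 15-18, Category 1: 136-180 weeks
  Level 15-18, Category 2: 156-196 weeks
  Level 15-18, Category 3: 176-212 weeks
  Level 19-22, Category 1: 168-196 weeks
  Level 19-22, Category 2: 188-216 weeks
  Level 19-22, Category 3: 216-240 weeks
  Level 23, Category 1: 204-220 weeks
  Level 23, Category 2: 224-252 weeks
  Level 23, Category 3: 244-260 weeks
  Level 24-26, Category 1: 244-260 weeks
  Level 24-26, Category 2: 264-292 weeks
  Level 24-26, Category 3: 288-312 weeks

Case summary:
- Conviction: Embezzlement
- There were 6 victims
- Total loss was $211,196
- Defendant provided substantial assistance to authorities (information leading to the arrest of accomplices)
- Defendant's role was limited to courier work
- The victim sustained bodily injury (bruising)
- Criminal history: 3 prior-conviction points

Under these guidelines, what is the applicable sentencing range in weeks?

96-116 weeks

Base offense level for embezzlement: 13.
S1 applies (level before this adjustment is 13 < 15, so +1): 13 + 1 = 14.
S2 applies: 14 − 3 = 11.
S3 applies: 11 − 3 = 8.
S4 applies (level before this adjustment is 8 < 19, so +1): 8 + 1 = 9.
S5 applies: 9 + 3 = 12.
Final offense level: 12.
Criminal history: 3 prior points → Category 2 (2-5).
Level 12 falls in the 8-12 band.
Grid: Level 8-12 × Category 2 = 96-116 weeks.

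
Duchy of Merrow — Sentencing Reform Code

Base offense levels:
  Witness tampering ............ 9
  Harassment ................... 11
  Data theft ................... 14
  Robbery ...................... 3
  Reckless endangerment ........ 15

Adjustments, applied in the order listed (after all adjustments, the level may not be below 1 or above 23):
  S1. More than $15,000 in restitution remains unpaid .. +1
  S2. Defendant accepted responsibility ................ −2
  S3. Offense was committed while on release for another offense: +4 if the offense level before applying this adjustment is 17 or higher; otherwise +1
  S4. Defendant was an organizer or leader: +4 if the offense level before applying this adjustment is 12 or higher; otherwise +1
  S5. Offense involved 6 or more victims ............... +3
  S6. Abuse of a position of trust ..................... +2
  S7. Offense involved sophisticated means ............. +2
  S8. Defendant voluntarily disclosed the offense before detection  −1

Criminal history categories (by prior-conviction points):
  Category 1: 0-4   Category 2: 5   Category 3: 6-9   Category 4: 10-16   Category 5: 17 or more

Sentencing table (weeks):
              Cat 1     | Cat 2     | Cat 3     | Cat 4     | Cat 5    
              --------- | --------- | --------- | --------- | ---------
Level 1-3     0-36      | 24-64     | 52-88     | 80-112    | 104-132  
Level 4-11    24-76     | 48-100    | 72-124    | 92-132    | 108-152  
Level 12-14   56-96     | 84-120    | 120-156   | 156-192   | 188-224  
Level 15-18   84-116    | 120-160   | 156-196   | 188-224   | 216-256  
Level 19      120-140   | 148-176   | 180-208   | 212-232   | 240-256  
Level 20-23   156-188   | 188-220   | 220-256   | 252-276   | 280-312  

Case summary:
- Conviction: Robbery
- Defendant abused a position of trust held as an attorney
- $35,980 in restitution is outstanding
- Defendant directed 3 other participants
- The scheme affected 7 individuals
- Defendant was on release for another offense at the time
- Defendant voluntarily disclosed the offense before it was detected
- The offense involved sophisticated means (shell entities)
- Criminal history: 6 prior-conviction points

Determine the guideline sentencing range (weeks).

Base offense level for robbery: 3.
S1 applies: 3 + 1 = 4.
S3 applies (level before this adjustment is 4 < 17, so +1): 4 + 1 = 5.
S4 applies (level before this adjustment is 5 < 12, so +1): 5 + 1 = 6.
S5 applies: 6 + 3 = 9.
S6 applies: 9 + 2 = 11.
S7 applies: 11 + 2 = 13.
S8 applies: 13 − 1 = 12.
Final offense level: 12.
Criminal history: 6 prior points → Category 3 (6-9).
Level 12 falls in the 12-14 band.
Grid: Level 12-14 × Category 3 = 120-156 weeks.

120-156 weeks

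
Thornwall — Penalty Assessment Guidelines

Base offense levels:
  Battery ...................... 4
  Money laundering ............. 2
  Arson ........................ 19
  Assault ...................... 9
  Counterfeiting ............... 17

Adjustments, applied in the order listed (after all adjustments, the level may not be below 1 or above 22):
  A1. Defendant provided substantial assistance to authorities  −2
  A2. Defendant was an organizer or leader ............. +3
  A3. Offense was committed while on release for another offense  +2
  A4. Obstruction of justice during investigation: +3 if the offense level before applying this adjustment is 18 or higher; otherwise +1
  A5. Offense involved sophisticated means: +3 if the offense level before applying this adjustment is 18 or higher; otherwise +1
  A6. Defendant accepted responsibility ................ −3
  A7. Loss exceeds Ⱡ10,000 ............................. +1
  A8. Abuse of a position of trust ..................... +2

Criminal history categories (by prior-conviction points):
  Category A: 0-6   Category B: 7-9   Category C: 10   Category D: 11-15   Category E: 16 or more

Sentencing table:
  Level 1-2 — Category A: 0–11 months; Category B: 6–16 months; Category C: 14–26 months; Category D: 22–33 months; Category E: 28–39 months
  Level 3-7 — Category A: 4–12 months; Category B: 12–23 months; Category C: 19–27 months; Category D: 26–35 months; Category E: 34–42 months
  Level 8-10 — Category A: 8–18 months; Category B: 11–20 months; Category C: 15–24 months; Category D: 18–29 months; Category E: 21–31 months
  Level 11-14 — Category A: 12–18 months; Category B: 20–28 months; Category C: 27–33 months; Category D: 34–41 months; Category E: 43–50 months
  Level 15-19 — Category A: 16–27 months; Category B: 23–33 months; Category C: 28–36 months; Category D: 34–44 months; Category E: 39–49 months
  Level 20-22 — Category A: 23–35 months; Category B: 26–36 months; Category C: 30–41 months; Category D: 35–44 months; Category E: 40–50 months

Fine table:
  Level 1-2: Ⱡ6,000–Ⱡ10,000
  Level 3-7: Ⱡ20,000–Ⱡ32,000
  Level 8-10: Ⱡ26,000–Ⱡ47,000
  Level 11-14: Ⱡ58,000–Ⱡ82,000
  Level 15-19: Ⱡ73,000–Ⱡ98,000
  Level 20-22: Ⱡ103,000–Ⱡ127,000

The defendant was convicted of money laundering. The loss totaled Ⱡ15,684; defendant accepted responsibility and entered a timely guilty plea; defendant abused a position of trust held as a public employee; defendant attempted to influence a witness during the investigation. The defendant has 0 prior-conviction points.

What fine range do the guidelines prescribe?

Ⱡ20,000–Ⱡ32,000

Base offense level for money laundering: 2.
A1 does not apply.
A2 does not apply.
A3 does not apply.
A4 applies (level before this adjustment is 2 < 18, so +1): 2 + 1 = 3.
A6 applies: 3 − 3 = 0.
A7 applies: 0 + 1 = 1.
A8 applies: 1 + 2 = 3.
Final offense level: 3.
Level 3 falls in the 3-7 band.
Fine table: Level 3-7 → Ⱡ20,000–Ⱡ32,000.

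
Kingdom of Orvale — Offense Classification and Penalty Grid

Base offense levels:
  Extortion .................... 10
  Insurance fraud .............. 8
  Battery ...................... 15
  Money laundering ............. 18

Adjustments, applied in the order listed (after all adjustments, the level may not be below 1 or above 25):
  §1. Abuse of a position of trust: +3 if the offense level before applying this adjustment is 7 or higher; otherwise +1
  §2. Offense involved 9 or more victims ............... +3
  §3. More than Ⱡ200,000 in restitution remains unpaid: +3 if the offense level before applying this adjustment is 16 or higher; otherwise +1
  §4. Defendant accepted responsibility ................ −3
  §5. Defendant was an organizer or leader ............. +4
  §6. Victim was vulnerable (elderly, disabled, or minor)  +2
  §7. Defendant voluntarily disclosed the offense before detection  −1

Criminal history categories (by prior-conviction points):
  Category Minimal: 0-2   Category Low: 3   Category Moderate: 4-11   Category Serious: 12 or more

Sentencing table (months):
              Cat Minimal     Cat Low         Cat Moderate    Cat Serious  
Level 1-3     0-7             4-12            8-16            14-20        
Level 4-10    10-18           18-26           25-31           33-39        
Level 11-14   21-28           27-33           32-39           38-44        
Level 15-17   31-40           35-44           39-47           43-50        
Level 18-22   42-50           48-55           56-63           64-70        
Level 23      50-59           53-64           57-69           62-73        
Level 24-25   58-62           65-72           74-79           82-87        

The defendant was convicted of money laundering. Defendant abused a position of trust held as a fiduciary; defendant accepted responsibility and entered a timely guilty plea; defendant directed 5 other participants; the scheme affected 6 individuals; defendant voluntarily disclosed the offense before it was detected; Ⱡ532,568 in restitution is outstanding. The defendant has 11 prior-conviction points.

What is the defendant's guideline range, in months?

Base offense level for money laundering: 18.
§1 applies (level before this adjustment is 18 ≥ 7, so +3): 18 + 3 = 21.
§2 does not apply.
§3 applies (level before this adjustment is 21 ≥ 16, so +3): 21 + 3 = 24.
§4 applies: 24 − 3 = 21.
§5 applies: 21 + 4 = 25.
§6 does not apply.
§7 applies: 25 − 1 = 24.
Final offense level: 24.
Criminal history: 11 prior points → Category Moderate (4-11).
Level 24 falls in the 24-25 band.
Grid: Level 24-25 × Category Moderate = 74-79 months.

74-79 months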